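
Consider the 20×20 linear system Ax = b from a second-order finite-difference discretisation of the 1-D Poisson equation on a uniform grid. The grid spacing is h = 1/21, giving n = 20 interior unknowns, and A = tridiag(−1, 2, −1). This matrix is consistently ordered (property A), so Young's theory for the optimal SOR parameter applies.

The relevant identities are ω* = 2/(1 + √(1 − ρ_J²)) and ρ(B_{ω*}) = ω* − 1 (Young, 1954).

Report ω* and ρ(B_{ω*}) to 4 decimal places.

ω* = 1.7406, ρ_SOR = 0.7406

[ρ_J] n=20: ρ(B_J) = cos(π/(n+1)) = cos(π/21) = 0.9888.
√(1−ρ_J²) simplifies to sin(π/21) = 0.14904.
ω* = 2/(1+0.14904) = 1.7406
Hence ρ(B_{ω*}) = 1.7406 − 1 = 0.7406.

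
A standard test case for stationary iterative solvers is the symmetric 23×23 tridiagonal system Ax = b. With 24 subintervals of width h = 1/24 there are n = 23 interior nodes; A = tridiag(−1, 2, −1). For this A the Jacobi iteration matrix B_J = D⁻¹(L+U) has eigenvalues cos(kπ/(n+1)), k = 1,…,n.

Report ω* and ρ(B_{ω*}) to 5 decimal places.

spectrum of D⁻¹(L+U) = {cos(kπ/24) : 1≤k≤23}; ρ_J = cos(π/24) = 0.99144.
√(1−ρ_J²) simplifies to sin(π/24) = 0.130526.
Young: ω* = 2/(1+√(1−ρ_J²)) = 2/(1+0.130526) = 2/1.130526 = 1.76909.
ρ_SOR = ω* − 1 ≈ 0.76909.

ω* = 1.76909, ρ_SOR = 0.76909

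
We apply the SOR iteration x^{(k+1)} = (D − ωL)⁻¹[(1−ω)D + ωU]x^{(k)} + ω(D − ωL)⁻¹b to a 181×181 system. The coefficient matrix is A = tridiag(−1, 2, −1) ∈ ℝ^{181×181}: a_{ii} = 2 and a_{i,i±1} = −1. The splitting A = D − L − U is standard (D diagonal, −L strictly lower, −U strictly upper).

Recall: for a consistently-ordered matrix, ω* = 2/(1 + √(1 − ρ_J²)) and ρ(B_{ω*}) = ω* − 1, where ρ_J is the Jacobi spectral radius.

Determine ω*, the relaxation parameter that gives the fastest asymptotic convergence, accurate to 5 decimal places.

ω* = 1.96606

n=181: λ(B_J) = 1 − λ(A)/2 = cos(kπ/182); k=1 gives ρ_J = 0.99985.
√(1−ρ_J²) = |sin(π/182)| = 0.017261
Then 2/(1+√(1−ρ_J²)) = 2/(1+0.017261); ω* = 2/1.017261 = 1.96606.
ρ(B_{ω*}) = ω*−1 = 0.96606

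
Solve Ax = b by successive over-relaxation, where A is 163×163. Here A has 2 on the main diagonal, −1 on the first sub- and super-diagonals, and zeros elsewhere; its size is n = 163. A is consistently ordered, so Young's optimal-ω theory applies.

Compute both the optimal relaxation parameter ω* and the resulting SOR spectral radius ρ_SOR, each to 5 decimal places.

spectrum of D⁻¹(L+U) = {cos(kπ/164) : 1≤k≤163}; ρ_J = cos(π/164) = 0.99982.
√(1−ρ_J²) = |sin(π/164)| = 0.019155
ω* = 2 / (1 + 0.019155) = 2 / 1.019155 ≈ 1.96241.
and ρ(B_{ω*}) = 1.96241 − 1 = 0.96241.

ω* = 1.96241, ρ_SOR = 0.96241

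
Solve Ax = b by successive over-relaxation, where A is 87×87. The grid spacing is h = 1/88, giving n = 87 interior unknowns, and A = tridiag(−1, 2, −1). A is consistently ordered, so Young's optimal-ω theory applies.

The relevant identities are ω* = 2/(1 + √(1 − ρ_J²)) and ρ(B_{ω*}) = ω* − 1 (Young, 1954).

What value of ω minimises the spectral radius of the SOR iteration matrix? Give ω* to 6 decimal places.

ρ_J = max_k |cos(kπ/88)| = cos(π/88) = 0.999363
1 − cos²(π/88) = sin²(π/88) ⇒ √(1−ρ_J²) = sin(π/88) = 0.0356923.
ω* = 2/(1 + 0.0356923) = 2/1.0356923 = 1.931075.
ρ(B_{ω*}) = ω*−1 = 0.931075

ω* = 1.931075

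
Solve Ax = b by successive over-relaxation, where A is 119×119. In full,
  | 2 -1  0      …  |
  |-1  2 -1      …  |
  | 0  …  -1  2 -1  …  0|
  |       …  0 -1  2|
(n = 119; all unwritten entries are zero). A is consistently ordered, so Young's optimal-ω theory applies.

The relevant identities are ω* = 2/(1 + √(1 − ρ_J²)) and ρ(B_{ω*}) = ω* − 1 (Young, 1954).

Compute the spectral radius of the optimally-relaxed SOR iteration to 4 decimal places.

ρ_SOR = 0.9490

ρ_J = max_k |cos(kπ/120)| = cos(π/120) = 0.9997
1 − cos²(π/120) = sin²(π/120) ⇒ √(1−ρ_J²) = sin(π/120) = 0.02618.
ω* = 2/(1 + 0.02618) = 2/1.02618 = 1.9490.
ρ_SOR = ω* − 1 = 1.9490 − 1 = 0.9490.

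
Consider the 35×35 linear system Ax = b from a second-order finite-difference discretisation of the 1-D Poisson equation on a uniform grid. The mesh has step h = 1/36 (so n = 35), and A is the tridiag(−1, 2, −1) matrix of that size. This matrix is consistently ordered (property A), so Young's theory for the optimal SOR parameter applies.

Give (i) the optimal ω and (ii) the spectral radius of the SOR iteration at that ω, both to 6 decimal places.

ω* = 1.839663, ρ_SOR = 0.839663

With n=35, ρ(Jacobi) = cos(π/36) = 0.996195.
√(1−ρ_J²) = |sin(π/36)| = 0.0871557
ω* = 2/(1 + 0.0871557) = 2/1.0871557 = 1.839663.
ρ_SOR = ω* − 1 ≈ 0.839663.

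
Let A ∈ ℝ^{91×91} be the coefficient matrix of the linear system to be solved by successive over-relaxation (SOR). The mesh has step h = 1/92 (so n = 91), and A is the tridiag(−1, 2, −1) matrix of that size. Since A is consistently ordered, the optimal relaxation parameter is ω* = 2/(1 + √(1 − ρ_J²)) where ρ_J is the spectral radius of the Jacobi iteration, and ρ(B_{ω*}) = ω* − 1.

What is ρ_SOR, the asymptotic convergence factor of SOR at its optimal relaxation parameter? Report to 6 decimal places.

With n=91, ρ(Jacobi) = cos(π/92) = 0.999417.
1 − cos²(π/92) = sin²(π/92) ⇒ √(1−ρ_J²) = sin(π/92) = 0.0341411.
ω* = 2 / (1 + 0.0341411) = 2 / 1.0341411 ≈ 1.933972.
ρ_SOR = ω* − 1 ≈ 0.933972.

ρ_SOR = 0.933972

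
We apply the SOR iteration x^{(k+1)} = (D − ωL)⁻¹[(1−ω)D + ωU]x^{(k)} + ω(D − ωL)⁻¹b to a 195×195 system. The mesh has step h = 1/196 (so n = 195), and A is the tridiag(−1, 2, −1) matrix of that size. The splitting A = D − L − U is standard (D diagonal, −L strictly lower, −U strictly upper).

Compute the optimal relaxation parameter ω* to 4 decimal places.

ω* = 1.9684

With n=195, ρ(Jacobi) = cos(π/196) = 0.9999.
√(1−ρ_J²) = |sin(π/196)| = 0.01603
ω* = 2/(1 + 0.01603) = 2/1.01603 = 1.9684.
and ρ(B_{ω*}) = 1.9684 − 1 = 0.9684.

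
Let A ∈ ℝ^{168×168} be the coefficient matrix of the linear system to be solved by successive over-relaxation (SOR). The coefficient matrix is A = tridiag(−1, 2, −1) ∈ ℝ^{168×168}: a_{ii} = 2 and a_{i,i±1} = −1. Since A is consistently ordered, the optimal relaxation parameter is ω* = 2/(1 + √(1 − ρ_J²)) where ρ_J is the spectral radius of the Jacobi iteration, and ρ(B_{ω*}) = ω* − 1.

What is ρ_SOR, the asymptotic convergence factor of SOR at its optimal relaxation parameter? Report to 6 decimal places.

spectrum of D⁻¹(L+U) = {cos(kπ/169) : 1≤k≤168}; ρ_J = cos(π/169) = 0.999827.
√(1−ρ_J²) simplifies to sin(π/169) = 0.0185882.
[ω*] 2 ÷ (1 + 0.0185882) = 2 ÷ 1.0185882 = 1.963502.
Hence ρ(B_{ω*}) = 1.963502 − 1 = 0.963502.

ρ_SOR = 0.963502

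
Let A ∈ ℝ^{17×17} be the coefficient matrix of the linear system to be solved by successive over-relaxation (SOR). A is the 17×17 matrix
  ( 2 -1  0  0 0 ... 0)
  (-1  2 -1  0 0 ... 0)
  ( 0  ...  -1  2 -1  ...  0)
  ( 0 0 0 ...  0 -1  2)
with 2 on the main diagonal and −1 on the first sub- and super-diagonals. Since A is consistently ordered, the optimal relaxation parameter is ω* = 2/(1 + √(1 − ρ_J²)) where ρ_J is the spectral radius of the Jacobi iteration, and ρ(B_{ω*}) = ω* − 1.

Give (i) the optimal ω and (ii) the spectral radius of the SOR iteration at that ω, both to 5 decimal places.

ω* = 1.70409, ρ_SOR = 0.70409

B_J for the 17×17 system has eigenvalues cos(kπ/18); ρ_J = cos(π/18) = 0.98481.
1 − cos²(π/18) = sin²(π/18) ⇒ √(1−ρ_J²) = sin(π/18) = 0.173648.
ω* = 2 / (1 + 0.173648) = 2 / 1.173648 ≈ 1.70409.
and ρ(B_{ω*}) = 1.70409 − 1 = 0.70409.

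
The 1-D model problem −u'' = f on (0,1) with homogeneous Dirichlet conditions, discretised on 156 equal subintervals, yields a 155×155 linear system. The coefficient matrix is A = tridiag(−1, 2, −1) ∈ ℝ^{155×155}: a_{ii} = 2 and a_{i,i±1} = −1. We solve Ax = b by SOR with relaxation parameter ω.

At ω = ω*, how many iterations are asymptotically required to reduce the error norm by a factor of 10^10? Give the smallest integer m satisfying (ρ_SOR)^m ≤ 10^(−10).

m = 572

n=155: λ(B_J) = 1 − λ(A)/2 = cos(kπ/156); k=1 gives ρ_J = 0.9997972.
root = sin(π/156) = 0.0201371  (since 1−cos² = sin²).
Young: ω* = 2/(1+√(1−ρ_J²)) = 2/(1+0.0201371) = 2/1.0201371 = 1.9605208.
and ρ(B_{ω*}) = 1.9605208 − 1 = 0.9605208.
For 10 digits: m = 10·ln10 / (−ln 0.9605208) = 23.0259/0.0402796 = 571.652; round up → m = 572.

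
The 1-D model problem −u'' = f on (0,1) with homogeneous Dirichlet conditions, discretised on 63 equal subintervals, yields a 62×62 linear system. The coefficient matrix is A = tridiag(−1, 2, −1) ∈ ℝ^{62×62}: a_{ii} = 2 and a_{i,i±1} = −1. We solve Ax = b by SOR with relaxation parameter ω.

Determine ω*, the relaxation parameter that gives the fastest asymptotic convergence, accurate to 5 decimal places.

½·tridiag(1,0,1) at n=62: λ_k = cos(kπ/63); max |λ| at k=1 ⇒ ρ_J = cos(π/63) ≈ 0.99876.
√(1−ρ_J²) simplifies to sin(π/63) = 0.049846.
Then 2/(1+√(1−ρ_J²)) = 2/(1+0.049846); ω* = 2/1.049846 = 1.90504.
ρ_SOR = ω* − 1 = 1.90504 − 1 = 0.90504.

ω* = 1.90504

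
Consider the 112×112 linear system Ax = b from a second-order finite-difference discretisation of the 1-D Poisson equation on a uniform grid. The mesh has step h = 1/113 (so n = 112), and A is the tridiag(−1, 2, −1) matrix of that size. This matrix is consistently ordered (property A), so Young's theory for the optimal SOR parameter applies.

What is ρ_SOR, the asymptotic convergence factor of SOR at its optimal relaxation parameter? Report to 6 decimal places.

ρ_SOR = 0.945907

ρ_J = max_k |cos(kπ/113)| = cos(π/113) = 0.999614
1 − cos²(π/113) = sin²(π/113) ⇒ √(1−ρ_J²) = sin(π/113) = 0.0277981.
ω* = 2 / (1 + 0.0277981) = 2 / 1.0277981 ≈ 1.945907.
Hence ρ(B_{ω*}) = 1.945907 − 1 = 0.945907.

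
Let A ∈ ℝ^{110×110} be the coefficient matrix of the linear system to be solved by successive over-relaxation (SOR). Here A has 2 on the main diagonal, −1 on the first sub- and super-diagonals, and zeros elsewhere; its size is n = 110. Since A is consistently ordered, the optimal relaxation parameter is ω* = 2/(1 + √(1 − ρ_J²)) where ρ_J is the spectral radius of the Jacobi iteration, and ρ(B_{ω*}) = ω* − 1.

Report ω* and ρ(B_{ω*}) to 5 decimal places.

ω* = 1.94496, ρ_SOR = 0.94496

spectrum of D⁻¹(L+U) = {cos(kπ/111) : 1≤k≤110}; ρ_J = cos(π/111) = 0.99960.
√(1−ρ_J²) = |sin(π/111)| = 0.028299
Then 2/(1+√(1−ρ_J²)) = 2/(1+0.028299); ω* = 2/1.028299 = 1.94496.
ρ_SOR = ω* − 1 = 1.94496 − 1 = 0.94496.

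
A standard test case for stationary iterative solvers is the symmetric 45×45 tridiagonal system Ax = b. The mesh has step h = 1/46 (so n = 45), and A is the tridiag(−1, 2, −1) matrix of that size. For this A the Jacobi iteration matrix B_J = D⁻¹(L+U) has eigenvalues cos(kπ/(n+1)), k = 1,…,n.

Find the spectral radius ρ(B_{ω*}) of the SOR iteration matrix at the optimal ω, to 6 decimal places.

ρ_SOR = 0.872234

½·tridiag(1,0,1) at n=45: λ_k = cos(kπ/46); max |λ| at k=1 ⇒ ρ_J = cos(π/46) ≈ 0.997669.
√(1 − cos²(π/46)) = sin(π/46) ≈ 0.0682424.
ω* = 2 / (1 + 0.0682424) = 2 / 1.0682424 ≈ 1.872234.
and ρ(B_{ω*}) = 1.872234 − 1 = 0.872234.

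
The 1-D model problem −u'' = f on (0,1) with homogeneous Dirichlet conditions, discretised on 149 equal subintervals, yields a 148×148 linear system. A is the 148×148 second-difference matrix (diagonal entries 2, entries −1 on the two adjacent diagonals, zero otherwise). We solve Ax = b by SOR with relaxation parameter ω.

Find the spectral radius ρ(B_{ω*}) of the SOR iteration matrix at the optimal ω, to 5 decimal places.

ρ_SOR = 0.95870

ρ_J = max_k |cos(kπ/149)| = cos(π/149) = 0.99978
√(1 − cos²(π/149)) = sin(π/149) ≈ 0.021083.
ω* = 2/(1+0.021083) = 1.95870
[ρ_SOR] ω* − 1 = 0.95870.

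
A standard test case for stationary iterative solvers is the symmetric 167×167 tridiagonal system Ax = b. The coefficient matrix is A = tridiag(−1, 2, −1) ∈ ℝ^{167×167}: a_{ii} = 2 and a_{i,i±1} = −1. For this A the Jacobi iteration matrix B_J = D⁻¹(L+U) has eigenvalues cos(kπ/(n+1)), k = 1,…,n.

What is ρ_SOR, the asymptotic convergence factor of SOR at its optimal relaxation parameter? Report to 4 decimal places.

B_J for the 167×167 system has eigenvalues cos(kπ/168); ρ_J = cos(π/168) = 0.9998.
√(1 − cos²(π/168)) = sin(π/168) ≈ 0.01870.
Then 2/(1+√(1−ρ_J²)) = 2/(1+0.01870); ω* = 2/1.01870 = 1.9633.
[ρ_SOR] ω* − 1 = 0.9633.

ρ_SOR = 0.9633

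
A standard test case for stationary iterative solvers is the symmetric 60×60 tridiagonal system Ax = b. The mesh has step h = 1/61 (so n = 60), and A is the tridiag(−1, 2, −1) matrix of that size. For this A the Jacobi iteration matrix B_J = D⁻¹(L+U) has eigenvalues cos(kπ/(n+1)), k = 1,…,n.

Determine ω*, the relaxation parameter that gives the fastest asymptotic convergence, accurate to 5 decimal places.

ω* = 1.90208

n=60: λ(B_J) = 1 − λ(A)/2 = cos(kπ/61); k=1 gives ρ_J = 0.99867.
√(1−ρ_J²) = |sin(π/61)| = 0.051479
So ω* = 2/1.051479 = 1.90208 (Young).
Hence ρ(B_{ω*}) = 1.90208 − 1 = 0.90208.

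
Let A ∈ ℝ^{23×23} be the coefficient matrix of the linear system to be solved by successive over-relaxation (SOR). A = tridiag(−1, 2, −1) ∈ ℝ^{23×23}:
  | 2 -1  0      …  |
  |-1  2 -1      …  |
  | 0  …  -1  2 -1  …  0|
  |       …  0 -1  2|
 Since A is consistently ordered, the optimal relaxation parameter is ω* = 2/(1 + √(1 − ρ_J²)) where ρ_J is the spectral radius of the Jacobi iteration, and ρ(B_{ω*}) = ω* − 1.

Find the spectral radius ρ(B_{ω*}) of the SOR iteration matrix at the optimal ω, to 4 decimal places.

ρ_SOR = 0.7691

½·tridiag(1,0,1) at n=23: λ_k = cos(kπ/24); max |λ| at k=1 ⇒ ρ_J = cos(π/24) ≈ 0.9914.
1 − cos²(π/24) = sin²(π/24) ⇒ √(1−ρ_J²) = sin(π/24) = 0.13053.
Then 2/(1+√(1−ρ_J²)) = 2/(1+0.13053); ω* = 2/1.13053 = 1.7691.
At ω = 1.7691 every |λ(B_ω)| = ω−1, so ρ_SOR = 0.7691.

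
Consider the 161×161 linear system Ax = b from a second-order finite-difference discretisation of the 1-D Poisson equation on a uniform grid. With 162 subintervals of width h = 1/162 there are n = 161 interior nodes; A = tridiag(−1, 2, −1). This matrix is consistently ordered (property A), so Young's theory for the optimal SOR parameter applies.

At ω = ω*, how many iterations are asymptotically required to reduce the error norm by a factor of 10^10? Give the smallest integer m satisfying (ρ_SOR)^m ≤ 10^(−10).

m = 594

ρ_J = max_k |cos(kπ/162)| = cos(π/162) = 0.9998120
√(1−ρ_J²) simplifies to sin(π/162) = 0.0193913.
[ω*] 2 ÷ (1 + 0.0193913) = 2 ÷ 1.0193913 = 1.9619551.
ρ(B_{ω*}) = ω*−1 = 0.9619551
(0.9619551)^m ≤ 10^{−10}  ⇒  m·ln(0.9619551) ≤ −10·ln10  ⇒  m ≥ 593.642  ⇒  m = 594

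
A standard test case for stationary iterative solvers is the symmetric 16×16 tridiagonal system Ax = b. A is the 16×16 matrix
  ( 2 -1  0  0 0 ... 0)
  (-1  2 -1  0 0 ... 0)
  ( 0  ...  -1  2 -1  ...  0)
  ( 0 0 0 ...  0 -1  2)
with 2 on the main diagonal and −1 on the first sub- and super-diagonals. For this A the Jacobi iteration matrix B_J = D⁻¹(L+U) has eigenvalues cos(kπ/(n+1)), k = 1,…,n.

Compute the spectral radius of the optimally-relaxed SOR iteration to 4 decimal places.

ρ_SOR = 0.6895

n=16: λ(B_J) = 1 − λ(A)/2 = cos(kπ/17); k=1 gives ρ_J = 0.9830.
√(1−ρ_J²) = |sin(π/17)| = 0.18375
Young: ω* = 2/(1+√(1−ρ_J²)) = 2/(1+0.18375) = 2/1.18375 = 1.6895.
and ρ(B_{ω*}) = 1.6895 − 1 = 0.6895.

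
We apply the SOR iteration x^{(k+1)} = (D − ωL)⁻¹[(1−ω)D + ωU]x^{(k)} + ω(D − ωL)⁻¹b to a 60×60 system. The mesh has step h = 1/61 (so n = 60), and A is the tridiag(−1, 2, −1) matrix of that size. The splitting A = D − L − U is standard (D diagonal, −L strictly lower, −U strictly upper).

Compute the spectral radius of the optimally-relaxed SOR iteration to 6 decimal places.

spectrum of D⁻¹(L+U) = {cos(kπ/61) : 1≤k≤60}; ρ_J = cos(π/61) = 0.998674.
√(1 − cos²(π/61)) = sin(π/61) ≈ 0.0514788.
Then 2/(1+√(1−ρ_J²)) = 2/(1+0.0514788); ω* = 2/1.0514788 = 1.902083.
ρ(B_{ω*}) = ω*−1 = 0.902083

ρ_SOR = 0.902083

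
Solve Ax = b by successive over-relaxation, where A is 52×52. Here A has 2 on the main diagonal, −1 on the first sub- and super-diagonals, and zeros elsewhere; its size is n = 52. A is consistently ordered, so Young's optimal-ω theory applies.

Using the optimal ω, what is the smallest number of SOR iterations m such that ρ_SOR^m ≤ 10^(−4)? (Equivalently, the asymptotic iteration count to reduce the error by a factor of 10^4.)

With n=52, ρ(Jacobi) = cos(π/53) = 0.9982437.
√(1−ρ_J²) = |sin(π/53)| = 0.0592406
So ω* = 2/1.0592406 = 1.8881451 (Young).
ρ_SOR = ω* − 1 ≈ 0.8881451.
(0.8881451)^m ≤ 10^{−4}  ⇒  m·ln(0.8881451) ≤ −4·ln10  ⇒  m ≥ 77.646  ⇒  m = 78

m = 78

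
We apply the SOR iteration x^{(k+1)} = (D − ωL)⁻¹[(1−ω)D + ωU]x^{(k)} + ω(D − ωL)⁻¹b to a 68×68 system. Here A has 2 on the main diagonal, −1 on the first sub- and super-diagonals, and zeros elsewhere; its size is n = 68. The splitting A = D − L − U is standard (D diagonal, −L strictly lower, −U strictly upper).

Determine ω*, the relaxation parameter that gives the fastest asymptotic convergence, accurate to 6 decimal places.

ρ_J = max_k |cos(kπ/69)| = cos(π/69) = 0.998964
√(1 − cos²(π/69)) = sin(π/69) ≈ 0.0455146.
ω* = 2 / (1 + 0.0455146) = 2 / 1.0455146 ≈ 1.912934.
[ρ_SOR] ω* − 1 = 0.912934.

ω* = 1.912934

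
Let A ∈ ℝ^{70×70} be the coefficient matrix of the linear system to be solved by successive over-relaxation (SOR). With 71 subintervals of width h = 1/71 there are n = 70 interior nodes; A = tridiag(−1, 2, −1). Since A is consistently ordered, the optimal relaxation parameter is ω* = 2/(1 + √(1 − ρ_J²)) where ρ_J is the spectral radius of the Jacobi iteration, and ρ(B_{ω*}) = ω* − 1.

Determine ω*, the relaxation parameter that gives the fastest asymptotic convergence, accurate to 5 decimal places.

spectrum of D⁻¹(L+U) = {cos(kπ/71) : 1≤k≤70}; ρ_J = cos(π/71) = 0.99902.
1 − cos²(π/71) = sin²(π/71) ⇒ √(1−ρ_J²) = sin(π/71) = 0.044233.
[ω*] 2 ÷ (1 + 0.044233) = 2 ÷ 1.044233 = 1.91528.
ρ_SOR = ω* − 1 ≈ 0.91528.

ω* = 1.91528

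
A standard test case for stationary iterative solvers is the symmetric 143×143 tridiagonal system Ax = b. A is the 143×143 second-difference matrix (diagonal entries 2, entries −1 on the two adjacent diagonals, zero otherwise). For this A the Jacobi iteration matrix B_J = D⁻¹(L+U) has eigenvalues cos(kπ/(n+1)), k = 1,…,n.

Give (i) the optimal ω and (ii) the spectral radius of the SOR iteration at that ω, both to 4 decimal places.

½·tridiag(1,0,1) at n=143: λ_k = cos(kπ/144); max |λ| at k=1 ⇒ ρ_J = cos(π/144) ≈ 0.9998.
root = sin(π/144) = 0.02181  (since 1−cos² = sin²).
So ω* = 2/1.02181 = 1.9573 (Young).
At ω = 1.9573 every |λ(B_ω)| = ω−1, so ρ_SOR = 0.9573.

ω* = 1.9573, ρ_SOR = 0.9573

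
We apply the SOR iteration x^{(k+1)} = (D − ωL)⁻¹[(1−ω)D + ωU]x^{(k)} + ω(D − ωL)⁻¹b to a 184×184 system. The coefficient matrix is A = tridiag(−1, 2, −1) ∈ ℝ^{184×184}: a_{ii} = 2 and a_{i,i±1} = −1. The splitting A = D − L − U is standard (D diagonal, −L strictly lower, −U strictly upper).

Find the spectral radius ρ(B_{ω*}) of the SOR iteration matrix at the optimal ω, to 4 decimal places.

With n=184, ρ(Jacobi) = cos(π/185) = 0.9999.
√(1−ρ_J²) = |sin(π/185)| = 0.01698
Young: ω* = 2/(1+√(1−ρ_J²)) = 2/(1+0.01698) = 2/1.01698 = 1.9666.
At ω = 1.9666 every |λ(B_ω)| = ω−1, so ρ_SOR = 0.9666.

ρ_SOR = 0.9666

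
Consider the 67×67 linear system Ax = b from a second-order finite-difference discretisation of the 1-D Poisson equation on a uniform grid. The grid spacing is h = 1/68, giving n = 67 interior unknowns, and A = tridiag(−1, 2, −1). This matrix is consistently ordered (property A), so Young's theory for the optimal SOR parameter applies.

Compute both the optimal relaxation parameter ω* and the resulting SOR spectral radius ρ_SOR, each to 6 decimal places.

ω* = 1.911711, ρ_SOR = 0.911711

ρ_J = max_k |cos(kπ/68)| = cos(π/68) = 0.998933
1 − cos²(π/68) = sin²(π/68) ⇒ √(1−ρ_J²) = sin(π/68) = 0.0461835.
Young: ω* = 2/(1+√(1−ρ_J²)) = 2/(1+0.0461835) = 2/1.0461835 = 1.911711.
ρ(B_{ω*}) = ω*−1 = 0.911711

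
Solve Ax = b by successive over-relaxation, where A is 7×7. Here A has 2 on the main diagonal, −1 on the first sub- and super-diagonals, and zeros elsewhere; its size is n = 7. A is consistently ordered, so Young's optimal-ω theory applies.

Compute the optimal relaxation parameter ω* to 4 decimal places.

ω* = 1.4465

B_J for the 7×7 system has eigenvalues cos(kπ/8); ρ_J = cos(π/8) = 0.9239.
√(1−ρ_J²) simplifies to sin(π/8) = 0.38268.
So ω* = 2/1.38268 = 1.4465 (Young).
Hence ρ(B_{ω*}) = 1.4465 − 1 = 0.4465.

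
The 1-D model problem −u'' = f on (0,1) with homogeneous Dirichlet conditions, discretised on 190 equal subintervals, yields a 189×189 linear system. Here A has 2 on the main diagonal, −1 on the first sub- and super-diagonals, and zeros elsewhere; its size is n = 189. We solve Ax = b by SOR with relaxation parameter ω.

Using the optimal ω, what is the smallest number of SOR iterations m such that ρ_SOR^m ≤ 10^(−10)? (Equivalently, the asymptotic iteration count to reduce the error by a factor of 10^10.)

½·tridiag(1,0,1) at n=189: λ_k = cos(kπ/190); max |λ| at k=1 ⇒ ρ_J = cos(π/190) ≈ 0.9998633.
1 − cos²(π/190) = sin²(π/190) ⇒ √(1−ρ_J²) = sin(π/190) = 0.0165339.
ω* = 2/(1 + 0.0165339) = 2/1.0165339 = 1.9674700.
ρ(B_{ω*}) = ω*−1 = 0.9674700
(0.9674700)^m ≤ 10^{−10}  ⇒  m·ln(0.9674700) ≤ −10·ln10  ⇒  m ≥ 696.259  ⇒  m = 697

m = 697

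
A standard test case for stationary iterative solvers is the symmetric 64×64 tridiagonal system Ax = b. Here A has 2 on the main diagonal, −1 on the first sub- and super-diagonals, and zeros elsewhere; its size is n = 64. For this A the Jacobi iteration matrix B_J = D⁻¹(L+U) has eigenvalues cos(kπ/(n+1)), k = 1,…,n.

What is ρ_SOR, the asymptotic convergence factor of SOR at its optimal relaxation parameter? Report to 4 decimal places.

With n=64, ρ(Jacobi) = cos(π/65) = 0.9988.
√(1−ρ_J²) simplifies to sin(π/65) = 0.04831.
ω* = 2 / (1 + 0.04831) = 2 / 1.04831 ≈ 1.9078.
Hence ρ(B_{ω*}) = 1.9078 − 1 = 0.9078.

ρ_SOR = 0.9078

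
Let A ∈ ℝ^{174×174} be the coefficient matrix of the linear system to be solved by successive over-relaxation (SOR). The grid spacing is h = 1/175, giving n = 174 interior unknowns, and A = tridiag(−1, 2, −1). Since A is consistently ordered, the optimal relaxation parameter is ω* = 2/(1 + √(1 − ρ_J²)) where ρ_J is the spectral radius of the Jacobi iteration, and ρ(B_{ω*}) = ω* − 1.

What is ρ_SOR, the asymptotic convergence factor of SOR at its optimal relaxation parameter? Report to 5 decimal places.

B_J for the 174×174 system has eigenvalues cos(kπ/175); ρ_J = cos(π/175) = 0.99984.
√(1 − cos²(π/175)) = sin(π/175) ≈ 0.017951.
So ω* = 2/1.017951 = 1.96473 (Young).
ρ_SOR = ω* − 1 ≈ 0.96473.

ρ_SOR = 0.96473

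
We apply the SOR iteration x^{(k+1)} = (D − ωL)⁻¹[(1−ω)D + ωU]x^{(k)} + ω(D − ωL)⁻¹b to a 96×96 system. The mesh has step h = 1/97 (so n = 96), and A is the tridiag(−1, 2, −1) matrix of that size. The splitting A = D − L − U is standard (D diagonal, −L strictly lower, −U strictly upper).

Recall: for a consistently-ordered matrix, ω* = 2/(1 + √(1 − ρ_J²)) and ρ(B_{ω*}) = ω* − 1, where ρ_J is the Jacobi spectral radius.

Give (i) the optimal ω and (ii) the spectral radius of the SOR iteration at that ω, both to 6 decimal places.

ω* = 1.937268, ρ_SOR = 0.937268

½·tridiag(1,0,1) at n=96: λ_k = cos(kπ/97); max |λ| at k=1 ⇒ ρ_J = cos(π/97) ≈ 0.999476.
√(1−ρ_J²) = |sin(π/97)| = 0.0323819
ω* = 2/(1+0.0323819) = 1.937268
and ρ(B_{ω*}) = 1.937268 − 1 = 0.937268.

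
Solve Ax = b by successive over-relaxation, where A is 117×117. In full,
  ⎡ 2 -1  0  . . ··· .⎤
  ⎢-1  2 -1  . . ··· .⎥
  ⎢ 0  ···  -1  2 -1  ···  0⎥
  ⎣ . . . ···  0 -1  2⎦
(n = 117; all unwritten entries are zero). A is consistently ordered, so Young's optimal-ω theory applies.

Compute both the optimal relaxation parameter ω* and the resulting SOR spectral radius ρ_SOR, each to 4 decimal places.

ω* = 1.9481, ρ_SOR = 0.9481

spectrum of D⁻¹(L+U) = {cos(kπ/118) : 1≤k≤117}; ρ_J = cos(π/118) = 0.9996.
√(1 − cos²(π/118)) = sin(π/118) ≈ 0.02662.
ω* = 2 / (1 + 0.02662) = 2 / 1.02662 ≈ 1.9481.
ρ_SOR = ω* − 1 = 1.9481 − 1 = 0.9481.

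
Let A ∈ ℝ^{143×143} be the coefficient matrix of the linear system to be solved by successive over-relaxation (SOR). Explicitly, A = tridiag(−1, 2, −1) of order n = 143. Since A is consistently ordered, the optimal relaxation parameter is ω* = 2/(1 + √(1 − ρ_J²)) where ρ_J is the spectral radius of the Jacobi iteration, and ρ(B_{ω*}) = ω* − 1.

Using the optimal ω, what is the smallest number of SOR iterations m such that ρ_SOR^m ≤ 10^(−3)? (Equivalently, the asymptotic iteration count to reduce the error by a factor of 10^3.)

B_J for the 143×143 system has eigenvalues cos(kπ/144); ρ_J = cos(π/144) = 0.9997620.
1 − cos²(π/144) = sin²(π/144) ⇒ √(1−ρ_J²) = sin(π/144) = 0.0218149.
Young: ω* = 2/(1+√(1−ρ_J²)) = 2/(1+0.0218149) = 2/1.0218149 = 1.9573017.
At ω = 1.9573017 every |λ(B_ω)| = ω−1, so ρ_SOR = 0.9573017.
m ≥ 3·ln10 / (−ln 0.9573017) = 158.302; smallest integer m = 159.

m = 159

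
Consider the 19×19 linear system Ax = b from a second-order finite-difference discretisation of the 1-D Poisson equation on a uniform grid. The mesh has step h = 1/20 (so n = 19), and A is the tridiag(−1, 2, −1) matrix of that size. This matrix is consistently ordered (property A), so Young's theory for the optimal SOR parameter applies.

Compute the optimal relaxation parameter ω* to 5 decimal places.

spectrum of D⁻¹(L+U) = {cos(kπ/20) : 1≤k≤19}; ρ_J = cos(π/20) = 0.98769.
√(1−ρ_J²) = |sin(π/20)| = 0.156434
Young: ω* = 2/(1+√(1−ρ_J²)) = 2/(1+0.156434) = 2/1.156434 = 1.72945.
ρ_SOR = ω* − 1 = 1.72945 − 1 = 0.72945.

ω* = 1.72945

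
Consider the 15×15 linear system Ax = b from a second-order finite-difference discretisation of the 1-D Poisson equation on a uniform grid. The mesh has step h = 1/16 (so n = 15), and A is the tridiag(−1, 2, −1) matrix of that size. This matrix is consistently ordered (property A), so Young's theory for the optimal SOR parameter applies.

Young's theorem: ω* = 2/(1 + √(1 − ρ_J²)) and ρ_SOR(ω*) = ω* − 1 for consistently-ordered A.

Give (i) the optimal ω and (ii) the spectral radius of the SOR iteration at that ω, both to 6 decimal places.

With n=15, ρ(Jacobi) = cos(π/16) = 0.980785.
√(1−ρ_J²) simplifies to sin(π/16) = 0.1950903.
ω* = 2/(1 + 0.1950903) = 2/1.1950903 = 1.673514.
ρ_SOR = ω* − 1 = 1.673514 − 1 = 0.673514.

ω* = 1.673514, ρ_SOR = 0.673514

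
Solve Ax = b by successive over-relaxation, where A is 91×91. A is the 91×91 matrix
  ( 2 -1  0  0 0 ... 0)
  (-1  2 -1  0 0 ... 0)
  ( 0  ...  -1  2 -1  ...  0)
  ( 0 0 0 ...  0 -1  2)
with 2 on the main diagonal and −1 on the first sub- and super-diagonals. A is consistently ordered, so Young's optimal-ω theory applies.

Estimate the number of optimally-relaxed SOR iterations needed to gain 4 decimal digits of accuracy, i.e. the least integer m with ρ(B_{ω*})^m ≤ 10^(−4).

m = 135

spectrum of D⁻¹(L+U) = {cos(kπ/92) : 1≤k≤91}; ρ_J = cos(π/92) = 0.9994170.
√(1−ρ_J²) = |sin(π/92)| = 0.0341411
[ω*] 2 ÷ (1 + 0.0341411) = 2 ÷ 1.0341411 = 1.9339721.
ρ(B_{ω*}) = ω*−1 = 0.9339721
Need (0.9339721)^m ≤ 10^(−4): m ≥ 4·ln10/|ln 0.9339721| = 9.21034/0.0683087 = 134.834 ⇒ m = 135.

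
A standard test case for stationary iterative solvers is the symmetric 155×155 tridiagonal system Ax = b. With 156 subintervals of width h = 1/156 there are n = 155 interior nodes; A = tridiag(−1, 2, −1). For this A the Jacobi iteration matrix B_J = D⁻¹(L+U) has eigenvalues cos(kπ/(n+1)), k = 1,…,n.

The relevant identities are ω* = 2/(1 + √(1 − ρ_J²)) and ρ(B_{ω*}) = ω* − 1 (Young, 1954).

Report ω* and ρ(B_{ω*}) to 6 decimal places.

ω* = 1.960521, ρ_SOR = 0.960521

[ρ_J] n=155: ρ(B_J) = cos(π/(n+1)) = cos(π/156) = 0.999797.
1 − cos²(π/156) = sin²(π/156) ⇒ √(1−ρ_J²) = sin(π/156) = 0.0201371.
ω* = 2 / (1 + 0.0201371) = 2 / 1.0201371 ≈ 1.960521.
ρ(B_{ω*}) = ω*−1 = 0.960521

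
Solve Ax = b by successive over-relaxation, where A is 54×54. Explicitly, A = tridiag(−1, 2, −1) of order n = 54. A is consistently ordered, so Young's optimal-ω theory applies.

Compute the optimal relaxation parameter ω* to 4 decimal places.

ω* = 1.8920

n=54: λ(B_J) = 1 − λ(A)/2 = cos(kπ/55); k=1 gives ρ_J = 0.9984.
root = sin(π/55) = 0.05709  (since 1−cos² = sin²).
So ω* = 2/1.05709 = 1.8920 (Young).
ρ_SOR = ω* − 1 ≈ 0.8920.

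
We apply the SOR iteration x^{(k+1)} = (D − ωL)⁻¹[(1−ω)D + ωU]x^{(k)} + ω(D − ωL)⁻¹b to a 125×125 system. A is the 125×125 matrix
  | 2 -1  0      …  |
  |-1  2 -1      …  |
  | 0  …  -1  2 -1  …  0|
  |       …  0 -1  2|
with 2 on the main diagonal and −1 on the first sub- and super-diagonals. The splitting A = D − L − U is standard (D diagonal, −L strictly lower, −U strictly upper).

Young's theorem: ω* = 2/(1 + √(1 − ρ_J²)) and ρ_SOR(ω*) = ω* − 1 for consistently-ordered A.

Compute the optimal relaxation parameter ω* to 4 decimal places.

ω* = 1.9514

ρ_J = max_k |cos(kπ/126)| = cos(π/126) = 0.9997
√(1 − cos²(π/126)) = sin(π/126) ≈ 0.02493.
Young: ω* = 2/(1+√(1−ρ_J²)) = 2/(1+0.02493) = 2/1.02493 = 1.9514.
ρ_SOR = ω* − 1 ≈ 0.9514.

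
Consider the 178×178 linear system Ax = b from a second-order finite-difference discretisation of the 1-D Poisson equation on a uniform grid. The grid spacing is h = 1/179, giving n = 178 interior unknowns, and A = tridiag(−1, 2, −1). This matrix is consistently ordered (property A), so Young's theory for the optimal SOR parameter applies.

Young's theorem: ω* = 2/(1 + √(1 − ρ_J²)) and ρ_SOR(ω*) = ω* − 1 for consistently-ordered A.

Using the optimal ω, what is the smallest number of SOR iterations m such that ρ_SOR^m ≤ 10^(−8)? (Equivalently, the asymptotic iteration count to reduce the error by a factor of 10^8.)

½·tridiag(1,0,1) at n=178: λ_k = cos(kπ/179); max |λ| at k=1 ⇒ ρ_J = cos(π/179) ≈ 0.9998460.
√(1−ρ_J²) simplifies to sin(π/179) = 0.0175499.
ω* = 2 / (1 + 0.0175499) = 2 / 1.0175499 ≈ 1.9655056.
ρ_SOR = ω* − 1 ≈ 0.9655056.
m ≥ 8·ln10 / (−ln 0.9655056) = 524.755; smallest integer m = 525.

m = 525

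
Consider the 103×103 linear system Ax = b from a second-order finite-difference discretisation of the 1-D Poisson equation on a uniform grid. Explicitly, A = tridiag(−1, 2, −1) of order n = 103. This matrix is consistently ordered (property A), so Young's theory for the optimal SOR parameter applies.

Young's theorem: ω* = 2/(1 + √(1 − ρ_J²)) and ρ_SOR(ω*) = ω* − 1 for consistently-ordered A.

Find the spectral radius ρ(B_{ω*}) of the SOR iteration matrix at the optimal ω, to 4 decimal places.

ρ_SOR = 0.9414

B_J for the 103×103 system has eigenvalues cos(kπ/104); ρ_J = cos(π/104) = 0.9995.
√(1 − cos²(π/104)) = sin(π/104) ≈ 0.03020.
[ω*] 2 ÷ (1 + 0.03020) = 2 ÷ 1.03020 = 1.9414.
ρ(B_{ω*}) = ω*−1 = 0.9414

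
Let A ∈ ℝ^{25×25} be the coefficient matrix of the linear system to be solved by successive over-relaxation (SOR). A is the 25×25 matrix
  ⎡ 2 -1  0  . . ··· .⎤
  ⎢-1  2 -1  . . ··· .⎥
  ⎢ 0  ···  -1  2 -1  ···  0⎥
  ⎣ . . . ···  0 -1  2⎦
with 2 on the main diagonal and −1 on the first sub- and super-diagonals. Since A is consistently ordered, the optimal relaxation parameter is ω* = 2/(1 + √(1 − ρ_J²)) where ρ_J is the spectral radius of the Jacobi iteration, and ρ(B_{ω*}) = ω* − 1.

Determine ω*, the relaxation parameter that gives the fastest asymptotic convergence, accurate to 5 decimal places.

ρ_J = max_k |cos(kπ/26)| = cos(π/26) = 0.99271
√(1−ρ_J²) simplifies to sin(π/26) = 0.120537.
So ω* = 2/1.120537 = 1.78486 (Young).
At ω = 1.78486 every |λ(B_ω)| = ω−1, so ρ_SOR = 0.78486.

ω* = 1.78486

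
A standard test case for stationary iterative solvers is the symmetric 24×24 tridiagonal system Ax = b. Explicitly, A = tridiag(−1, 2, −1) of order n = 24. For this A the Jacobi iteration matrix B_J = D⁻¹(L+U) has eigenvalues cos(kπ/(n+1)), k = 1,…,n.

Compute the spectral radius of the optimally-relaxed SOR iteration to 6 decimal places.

ρ_SOR = 0.777251

n=24: λ(B_J) = 1 − λ(A)/2 = cos(kπ/25); k=1 gives ρ_J = 0.992115.
√(1−ρ_J²) simplifies to sin(π/25) = 0.1253332.
ω* = 2 / (1 + 0.1253332) = 2 / 1.1253332 ≈ 1.777251.
[ρ_SOR] ω* − 1 = 0.777251.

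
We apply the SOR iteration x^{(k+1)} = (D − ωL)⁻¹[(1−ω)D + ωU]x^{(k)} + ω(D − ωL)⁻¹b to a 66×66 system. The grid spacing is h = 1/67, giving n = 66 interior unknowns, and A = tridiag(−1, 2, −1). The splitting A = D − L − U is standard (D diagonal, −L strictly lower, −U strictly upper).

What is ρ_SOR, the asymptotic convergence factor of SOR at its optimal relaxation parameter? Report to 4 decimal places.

n=66: λ(B_J) = 1 − λ(A)/2 = cos(kπ/67); k=1 gives ρ_J = 0.9989.
√(1−ρ_J²) simplifies to sin(π/67) = 0.04687.
ω* = 2/(1 + 0.04687) = 2/1.04687 = 1.9105.
ρ_SOR = ω* − 1 = 1.9105 − 1 = 0.9105.

ρ_SOR = 0.9105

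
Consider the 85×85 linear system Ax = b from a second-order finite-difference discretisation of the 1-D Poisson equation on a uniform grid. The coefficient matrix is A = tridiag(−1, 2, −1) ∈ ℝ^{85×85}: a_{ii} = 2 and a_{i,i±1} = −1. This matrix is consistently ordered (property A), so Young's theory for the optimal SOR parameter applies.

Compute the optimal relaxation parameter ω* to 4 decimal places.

ω* = 1.9295

With n=85, ρ(Jacobi) = cos(π/86) = 0.9993.
√(1 − cos²(π/86)) = sin(π/86) ≈ 0.03652.
ω* = 2 / (1 + 0.03652) = 2 / 1.03652 ≈ 1.9295.
ρ_SOR = ω* − 1 ≈ 0.9295.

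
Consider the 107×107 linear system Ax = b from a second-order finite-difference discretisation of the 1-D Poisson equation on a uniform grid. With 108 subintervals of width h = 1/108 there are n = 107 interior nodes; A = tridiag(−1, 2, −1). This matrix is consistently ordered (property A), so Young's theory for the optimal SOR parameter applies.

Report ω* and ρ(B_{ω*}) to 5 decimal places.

spectrum of D⁻¹(L+U) = {cos(kπ/108) : 1≤k≤107}; ρ_J = cos(π/108) = 0.99958.
√(1−ρ_J²) = |sin(π/108)| = 0.029085
[ω*] 2 ÷ (1 + 0.029085) = 2 ÷ 1.029085 = 1.94347.
Hence ρ(B_{ω*}) = 1.94347 − 1 = 0.94347.

ω* = 1.94347, ρ_SOR = 0.94347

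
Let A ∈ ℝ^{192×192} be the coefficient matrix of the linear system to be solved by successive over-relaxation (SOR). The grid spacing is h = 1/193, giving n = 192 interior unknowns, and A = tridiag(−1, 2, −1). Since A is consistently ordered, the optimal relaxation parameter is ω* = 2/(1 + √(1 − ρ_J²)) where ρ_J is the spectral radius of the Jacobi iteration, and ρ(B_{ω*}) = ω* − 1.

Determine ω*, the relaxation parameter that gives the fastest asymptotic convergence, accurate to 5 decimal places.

[ρ_J] n=192: ρ(B_J) = cos(π/(n+1)) = cos(π/193) = 0.99987.
√(1−ρ_J²) = |sin(π/193)| = 0.016277
Then 2/(1+√(1−ρ_J²)) = 2/(1+0.016277); ω* = 2/1.016277 = 1.96797.
At ω = 1.96797 every |λ(B_ω)| = ω−1, so ρ_SOR = 0.96797.

ω* = 1.96797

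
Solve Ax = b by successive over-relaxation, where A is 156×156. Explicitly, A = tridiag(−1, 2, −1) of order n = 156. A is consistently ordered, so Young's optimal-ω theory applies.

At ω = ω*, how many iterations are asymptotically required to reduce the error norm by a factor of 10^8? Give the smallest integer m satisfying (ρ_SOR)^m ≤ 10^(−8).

½·tridiag(1,0,1) at n=156: λ_k = cos(kπ/157); max |λ| at k=1 ⇒ ρ_J = cos(π/157) ≈ 0.9997998.
√(1 − cos²(π/157)) = sin(π/157) ≈ 0.0200088.
Young: ω* = 2/(1+√(1−ρ_J²)) = 2/(1+0.0200088) = 2/1.0200088 = 1.9607674.
Hence ρ(B_{ω*}) = 1.9607674 − 1 = 0.9607674.
(0.9607674)^m ≤ 10^{−8}  ⇒  m·ln(0.9607674) ≤ −8·ln10  ⇒  m ≥ 460.254  ⇒  m = 461

m = 461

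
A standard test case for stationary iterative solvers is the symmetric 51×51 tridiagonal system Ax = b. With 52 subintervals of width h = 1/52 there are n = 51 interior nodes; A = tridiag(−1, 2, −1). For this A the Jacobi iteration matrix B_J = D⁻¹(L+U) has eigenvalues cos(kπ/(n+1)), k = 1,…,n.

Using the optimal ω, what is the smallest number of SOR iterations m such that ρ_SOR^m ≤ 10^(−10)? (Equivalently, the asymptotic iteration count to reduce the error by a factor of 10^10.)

[ρ_J] n=51: ρ(B_J) = cos(π/(n+1)) = cos(π/52) = 0.9981756.
√(1−ρ_J²) simplifies to sin(π/52) = 0.0603785.
So ω* = 2/1.0603785 = 1.8861190 (Young).
ρ(B_{ω*}) = ω*−1 = 0.8861190
For 10 digits: m = 10·ln10 / (−ln 0.8861190) = 23.0259/0.120904 = 190.448; round up → m = 191.

m = 191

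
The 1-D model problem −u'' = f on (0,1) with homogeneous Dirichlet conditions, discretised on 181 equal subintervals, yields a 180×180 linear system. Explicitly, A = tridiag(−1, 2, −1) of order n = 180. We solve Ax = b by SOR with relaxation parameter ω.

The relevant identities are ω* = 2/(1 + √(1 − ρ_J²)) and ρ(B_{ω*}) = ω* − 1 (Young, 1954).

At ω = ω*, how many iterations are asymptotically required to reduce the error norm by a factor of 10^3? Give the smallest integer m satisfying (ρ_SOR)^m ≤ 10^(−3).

With n=180, ρ(Jacobi) = cos(π/181) = 0.9998494.
1 − cos²(π/181) = sin²(π/181) ⇒ √(1−ρ_J²) = sin(π/181) = 0.0173560.
ω* = 2/(1 + 0.0173560) = 2/1.0173560 = 1.9658802.
Hence ρ(B_{ω*}) = 1.9658802 − 1 = 0.9658802.
3·ln10 = 6.90776; −ln(0.9658802) = 0.0347155; m = ⌈6.90776/0.0347155⌉ = ⌈198.982⌉ = 199.

m = 199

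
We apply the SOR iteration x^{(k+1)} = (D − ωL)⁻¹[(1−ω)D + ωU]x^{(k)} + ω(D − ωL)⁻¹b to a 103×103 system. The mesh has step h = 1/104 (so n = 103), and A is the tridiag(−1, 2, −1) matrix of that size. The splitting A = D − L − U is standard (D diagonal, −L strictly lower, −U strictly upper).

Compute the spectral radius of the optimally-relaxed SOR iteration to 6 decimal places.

With n=103, ρ(Jacobi) = cos(π/104) = 0.999544.
√(1 − cos²(π/104)) = sin(π/104) ≈ 0.0302030.
ω* = 2 / (1 + 0.0302030) = 2 / 1.0302030 ≈ 1.941365.
At ω = 1.941365 every |λ(B_ω)| = ω−1, so ρ_SOR = 0.941365.

ρ_SOR = 0.941365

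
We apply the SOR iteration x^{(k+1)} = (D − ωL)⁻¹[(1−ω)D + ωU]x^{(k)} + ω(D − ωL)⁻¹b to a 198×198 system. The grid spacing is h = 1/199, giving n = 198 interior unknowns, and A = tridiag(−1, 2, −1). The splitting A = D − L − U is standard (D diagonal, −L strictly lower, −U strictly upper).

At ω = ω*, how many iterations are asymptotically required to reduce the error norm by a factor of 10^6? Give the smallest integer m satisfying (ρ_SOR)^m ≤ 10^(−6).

m = 438

spectrum of D⁻¹(L+U) = {cos(kπ/199) : 1≤k≤198}; ρ_J = cos(π/199) = 0.9998754.
√(1 − cos²(π/199)) = sin(π/199) ≈ 0.0157862.
ω* = 2 / (1 + 0.0157862) = 2 / 1.0157862 ≈ 1.9689183.
ρ(B_{ω*}) = ω*−1 = 0.9689183
For 6 digits: m = 6·ln10 / (−ln 0.9689183) = 13.8155/0.031575 = 437.546; round up → m = 438.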